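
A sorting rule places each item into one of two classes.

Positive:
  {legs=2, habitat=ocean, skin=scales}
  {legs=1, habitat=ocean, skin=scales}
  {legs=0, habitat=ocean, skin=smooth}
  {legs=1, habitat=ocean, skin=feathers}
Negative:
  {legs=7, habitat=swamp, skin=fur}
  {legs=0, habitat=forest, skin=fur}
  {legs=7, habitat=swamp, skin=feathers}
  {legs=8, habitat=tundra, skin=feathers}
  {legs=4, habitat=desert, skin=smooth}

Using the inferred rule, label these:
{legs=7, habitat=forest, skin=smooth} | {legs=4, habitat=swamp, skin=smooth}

Negative, Negative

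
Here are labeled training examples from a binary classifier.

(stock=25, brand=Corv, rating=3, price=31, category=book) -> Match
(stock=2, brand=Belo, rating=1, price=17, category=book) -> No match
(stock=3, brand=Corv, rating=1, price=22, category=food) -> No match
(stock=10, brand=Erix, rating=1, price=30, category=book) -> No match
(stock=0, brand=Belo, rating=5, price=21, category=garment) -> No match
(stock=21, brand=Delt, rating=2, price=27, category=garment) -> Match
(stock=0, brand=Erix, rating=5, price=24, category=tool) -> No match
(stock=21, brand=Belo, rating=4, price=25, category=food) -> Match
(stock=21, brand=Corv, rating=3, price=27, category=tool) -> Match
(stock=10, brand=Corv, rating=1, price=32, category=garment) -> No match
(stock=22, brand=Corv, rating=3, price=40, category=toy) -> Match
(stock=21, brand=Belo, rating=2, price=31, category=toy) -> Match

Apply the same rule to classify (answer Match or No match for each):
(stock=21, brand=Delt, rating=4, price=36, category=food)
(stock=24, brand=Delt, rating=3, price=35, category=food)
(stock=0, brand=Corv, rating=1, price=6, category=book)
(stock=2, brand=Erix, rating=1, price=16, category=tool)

The distinguishing property — stock ≥ 21 — holds for all the 'Match' cases and none of the 'No match' cases.

Match, Match, No match, No match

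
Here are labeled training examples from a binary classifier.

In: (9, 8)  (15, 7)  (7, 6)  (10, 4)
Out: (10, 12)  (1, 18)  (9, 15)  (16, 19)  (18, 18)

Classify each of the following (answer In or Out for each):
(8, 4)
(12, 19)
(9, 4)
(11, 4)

Every 'In' example satisfies: first > second. None of the 'Out' examples do.
(8, 4): 8 > 4, meets the rule → In. (12, 19): 12 < 19, fails this test → Out. (9, 4): 9 > 4, meets the rule → In. (11, 4): 11 > 4, meets the rule → In.

In, Out, In, In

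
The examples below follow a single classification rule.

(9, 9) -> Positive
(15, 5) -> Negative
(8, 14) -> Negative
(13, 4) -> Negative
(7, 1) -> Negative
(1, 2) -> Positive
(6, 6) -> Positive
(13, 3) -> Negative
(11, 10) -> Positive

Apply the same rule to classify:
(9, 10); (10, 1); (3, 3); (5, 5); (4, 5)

The simplest hypothesis consistent with all the labels is: |first − second| ≤ 1.
(9, 10): |9−10| = 1, checks out → Positive. (10, 1): |10−1| = 9, does not satisfy this → Negative. (3, 3): |3−3| = 0, checks out → Positive. (5, 5): |5−5| = 0, checks out → Positive. (4, 5): |4−5| = 1, checks out → Positive.

Positive, Negative, Positive, Positive, Positive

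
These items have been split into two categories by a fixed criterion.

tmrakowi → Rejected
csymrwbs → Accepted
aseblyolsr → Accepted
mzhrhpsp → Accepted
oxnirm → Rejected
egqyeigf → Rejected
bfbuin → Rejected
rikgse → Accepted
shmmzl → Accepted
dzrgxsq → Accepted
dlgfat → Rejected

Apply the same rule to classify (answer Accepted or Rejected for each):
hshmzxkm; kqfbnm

Accepted, Rejected

The simplest hypothesis consistent with all the labels is: contains 's'.
hshmzxkm: has 's' — passes, so Accepted.
kqfbnm: no 's' — fails the rule, so Rejected.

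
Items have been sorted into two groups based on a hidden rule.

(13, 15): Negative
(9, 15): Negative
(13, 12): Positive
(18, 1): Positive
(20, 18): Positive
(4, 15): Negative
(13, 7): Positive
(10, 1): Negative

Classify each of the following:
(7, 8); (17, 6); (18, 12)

The common property of the 'Positive' items is: first > second AND sum ≥ 19. No 'Negative' item has it.
(7, 8): Negative (7 < 8, 7+8 = 15).
(17, 6): Positive (17 > 6, 17+6 = 23).
(18, 12): Positive (18 > 12, 18+12 = 30).

Negative, Positive, Positive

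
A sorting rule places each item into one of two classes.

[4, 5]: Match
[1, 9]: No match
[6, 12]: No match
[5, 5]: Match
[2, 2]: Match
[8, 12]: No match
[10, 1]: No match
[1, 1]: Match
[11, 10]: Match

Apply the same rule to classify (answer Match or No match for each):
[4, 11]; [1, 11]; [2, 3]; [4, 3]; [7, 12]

No match, No match, Match, Match, No match

The common property of the 'Match' items is: |first − second| ≤ 1. No 'No match' item has it.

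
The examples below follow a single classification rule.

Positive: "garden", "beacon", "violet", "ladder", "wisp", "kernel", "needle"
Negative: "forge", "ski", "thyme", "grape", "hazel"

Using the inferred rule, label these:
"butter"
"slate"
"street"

Positive, Negative, Positive

The classifier is using: even length.
Positive: "butter", since length 6.
Negative: "slate", since length 5.
Positive: "street", since length 6.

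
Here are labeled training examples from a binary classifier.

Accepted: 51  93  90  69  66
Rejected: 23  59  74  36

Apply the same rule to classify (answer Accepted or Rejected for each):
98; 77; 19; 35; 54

Rejected, Rejected, Rejected, Rejected, Accepted

The rule appears to be: multiple of 3 AND at least 51.
98 — 98 = 3·32 + 2, 98 ≥ 51, hence Rejected. 77 — 77 = 3·25 + 2, 77 ≥ 51, hence Rejected. 19 — 19 = 3·6 + 1, 19 < 51, hence Rejected. 35 — 35 = 3·11 + 2, 35 < 51, hence Rejected. 54 — 54 = 3·18, 54 ≥ 51, hence Accepted.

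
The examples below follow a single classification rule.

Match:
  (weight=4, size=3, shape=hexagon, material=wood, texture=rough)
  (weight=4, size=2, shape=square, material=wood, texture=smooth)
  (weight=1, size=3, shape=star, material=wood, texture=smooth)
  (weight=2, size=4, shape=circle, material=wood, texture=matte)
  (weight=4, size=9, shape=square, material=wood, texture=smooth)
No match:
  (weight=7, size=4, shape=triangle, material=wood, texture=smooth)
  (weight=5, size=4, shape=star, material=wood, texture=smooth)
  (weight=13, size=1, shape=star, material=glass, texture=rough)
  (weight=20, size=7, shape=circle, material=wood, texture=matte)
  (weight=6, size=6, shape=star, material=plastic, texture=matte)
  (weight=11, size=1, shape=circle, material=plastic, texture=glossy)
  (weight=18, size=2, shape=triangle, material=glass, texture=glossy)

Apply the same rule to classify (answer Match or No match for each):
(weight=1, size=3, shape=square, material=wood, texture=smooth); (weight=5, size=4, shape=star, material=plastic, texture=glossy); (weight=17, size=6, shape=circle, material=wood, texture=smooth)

The pattern is that an item is 'Match' exactly when: weight ≤ 4.
(weight=1, size=3, shape=square, material=wood, texture=smooth) → weight = 1 → Match.
(weight=5, size=4, shape=star, material=plastic, texture=glossy) → weight = 5 → No match.
(weight=17, size=6, shape=circle, material=wood, texture=smooth) → weight = 17 → No match.

Match, No match, No match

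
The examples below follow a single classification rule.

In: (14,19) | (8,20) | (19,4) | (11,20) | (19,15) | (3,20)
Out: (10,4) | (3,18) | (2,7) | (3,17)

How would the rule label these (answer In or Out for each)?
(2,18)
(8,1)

Out, Out

The distinguishing property — sum ≥ 23 — holds for all the 'In' cases and none of the 'Out' cases.
(2,18): Out (2+18 = 20).
(8,1): Out (8+1 = 9).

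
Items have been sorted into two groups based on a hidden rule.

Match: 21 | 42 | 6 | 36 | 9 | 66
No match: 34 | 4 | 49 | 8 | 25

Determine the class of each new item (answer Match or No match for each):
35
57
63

No match, Match, Match

A rule that fits every label: multiple of 3 — true of each 'Match' example, false of each 'No match' one.
35: No match (35 = 3·11 + 2).
57: Match (57 = 3·19).
63: Match (63 = 3·21).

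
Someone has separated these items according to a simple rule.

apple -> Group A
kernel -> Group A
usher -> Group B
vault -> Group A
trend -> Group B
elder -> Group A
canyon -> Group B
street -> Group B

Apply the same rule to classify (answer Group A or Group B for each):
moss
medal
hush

One predicate separates the groups cleanly: contains 'l'.
moss: no 'l' — does not fit, so Group B.
medal: has 'l' — fits, so Group A.
hush: no 'l' — does not fit, so Group B.

Group B, Group A, Group B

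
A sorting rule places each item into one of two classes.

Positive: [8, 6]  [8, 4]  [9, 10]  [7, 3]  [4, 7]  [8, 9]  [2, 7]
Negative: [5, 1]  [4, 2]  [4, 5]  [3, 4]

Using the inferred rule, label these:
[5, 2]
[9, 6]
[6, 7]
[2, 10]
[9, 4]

Negative, Positive, Positive, Positive, Positive

The distinguishing property — max ≥ 6 — holds for all the 'Positive' cases and none of the 'Negative' cases.
Negative: [5, 2], since max 5.
Positive: [9, 6], since max 9.
Positive: [6, 7], since max 7.
Positive: [2, 10], since max 10.
Positive: [9, 4], since max 9.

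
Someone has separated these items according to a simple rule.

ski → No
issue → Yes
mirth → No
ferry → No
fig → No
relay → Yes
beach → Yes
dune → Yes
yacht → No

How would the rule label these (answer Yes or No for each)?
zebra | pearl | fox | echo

Every 'Yes' example satisfies: has ≥ 2 vowels. None of the 'No' examples do.
zebra: Yes (2 vowels).
pearl: Yes (2 vowels).
fox: No (1 vowel).
echo: Yes (2 vowels).

Yes, Yes, No, Yes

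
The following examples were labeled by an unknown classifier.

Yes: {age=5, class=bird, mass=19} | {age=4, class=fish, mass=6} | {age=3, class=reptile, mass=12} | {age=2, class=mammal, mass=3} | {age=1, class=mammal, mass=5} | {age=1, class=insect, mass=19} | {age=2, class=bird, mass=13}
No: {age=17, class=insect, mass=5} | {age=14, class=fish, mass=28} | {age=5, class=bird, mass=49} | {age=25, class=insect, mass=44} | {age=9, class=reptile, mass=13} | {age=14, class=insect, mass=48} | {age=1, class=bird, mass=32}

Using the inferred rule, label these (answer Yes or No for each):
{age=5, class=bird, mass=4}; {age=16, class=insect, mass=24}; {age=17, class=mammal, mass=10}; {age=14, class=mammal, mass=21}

Yes, No, No, No

A rule that fits every label: age ≤ 5 AND mass ≤ 19 — true of each 'Yes' example, false of each 'No' one.
Yes: {age=5, class=bird, mass=4}, since age = 5, mass = 4.
No: {age=16, class=insect, mass=24}, since age = 16, mass = 24.
No: {age=17, class=mammal, mass=10}, since age = 17, mass = 10.
No: {age=14, class=mammal, mass=21}, since age = 14, mass = 21.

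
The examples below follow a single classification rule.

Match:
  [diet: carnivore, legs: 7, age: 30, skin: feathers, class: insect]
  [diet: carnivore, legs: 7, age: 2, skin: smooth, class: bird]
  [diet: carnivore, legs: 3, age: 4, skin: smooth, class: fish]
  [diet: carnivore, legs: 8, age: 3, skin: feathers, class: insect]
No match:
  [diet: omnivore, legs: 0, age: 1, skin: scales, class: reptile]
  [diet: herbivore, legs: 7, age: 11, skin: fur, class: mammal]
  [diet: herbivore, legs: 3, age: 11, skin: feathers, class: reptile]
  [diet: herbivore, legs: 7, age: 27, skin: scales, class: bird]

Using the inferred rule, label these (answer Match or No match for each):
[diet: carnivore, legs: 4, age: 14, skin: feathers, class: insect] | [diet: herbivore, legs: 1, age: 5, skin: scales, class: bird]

The simplest hypothesis consistent with all the labels is: diet is carnivore.
[diet: carnivore, legs: 4, age: 14, skin: feathers, class: insect] — diet is carnivore, hence Match. [diet: herbivore, legs: 1, age: 5, skin: scales, class: bird] — diet is herbivore, hence No match.

Match, No match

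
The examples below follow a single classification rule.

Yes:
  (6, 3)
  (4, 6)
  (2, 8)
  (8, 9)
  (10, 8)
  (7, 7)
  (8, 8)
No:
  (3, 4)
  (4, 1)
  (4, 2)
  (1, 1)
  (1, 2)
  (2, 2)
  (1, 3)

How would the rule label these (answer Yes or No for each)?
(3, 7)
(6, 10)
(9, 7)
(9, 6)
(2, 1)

Yes, Yes, Yes, Yes, No

A rule that fits every label: sum ≥ 9 — true of each 'Yes' example, false of each 'No' one.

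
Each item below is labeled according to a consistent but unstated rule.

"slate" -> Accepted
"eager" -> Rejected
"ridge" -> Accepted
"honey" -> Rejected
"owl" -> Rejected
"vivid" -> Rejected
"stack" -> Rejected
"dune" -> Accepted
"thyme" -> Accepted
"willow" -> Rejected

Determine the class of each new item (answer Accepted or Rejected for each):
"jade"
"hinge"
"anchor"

A rule that fits every label: ends with 'e' — true of each 'Accepted' example, false of each 'Rejected' one.
"jade" — ends with 'e', hence Accepted. "hinge" — ends with 'e', hence Accepted. "anchor" — ends with 'r', hence Rejected.

Accepted, Accepted, Rejected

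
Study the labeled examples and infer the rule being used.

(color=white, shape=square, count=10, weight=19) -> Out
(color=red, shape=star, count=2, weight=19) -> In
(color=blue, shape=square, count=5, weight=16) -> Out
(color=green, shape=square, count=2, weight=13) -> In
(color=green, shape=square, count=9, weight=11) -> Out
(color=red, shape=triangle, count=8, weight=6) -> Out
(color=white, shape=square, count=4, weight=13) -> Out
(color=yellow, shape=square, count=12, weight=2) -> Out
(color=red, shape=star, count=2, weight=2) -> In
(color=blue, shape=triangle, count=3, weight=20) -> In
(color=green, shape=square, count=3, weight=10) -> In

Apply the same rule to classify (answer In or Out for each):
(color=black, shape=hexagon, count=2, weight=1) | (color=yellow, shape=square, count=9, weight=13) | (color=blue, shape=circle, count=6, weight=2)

In, Out, Out

The simplest hypothesis consistent with all the labels is: count ≤ 3.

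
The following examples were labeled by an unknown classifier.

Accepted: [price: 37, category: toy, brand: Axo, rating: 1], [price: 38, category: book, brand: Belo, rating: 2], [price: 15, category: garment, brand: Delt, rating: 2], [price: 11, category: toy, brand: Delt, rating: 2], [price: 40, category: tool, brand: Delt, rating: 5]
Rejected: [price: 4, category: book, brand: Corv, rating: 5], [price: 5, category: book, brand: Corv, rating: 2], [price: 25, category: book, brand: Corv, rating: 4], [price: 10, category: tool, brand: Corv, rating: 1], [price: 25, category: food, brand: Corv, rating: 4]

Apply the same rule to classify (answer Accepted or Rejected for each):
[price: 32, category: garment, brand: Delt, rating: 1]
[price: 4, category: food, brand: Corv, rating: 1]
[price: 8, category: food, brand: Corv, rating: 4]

'Accepted' ⟺ brand is not Corv.
[price: 32, category: garment, brand: Delt, rating: 1] → brand is Delt → Accepted. [price: 4, category: food, brand: Corv, rating: 1] → brand is Corv → Rejected. [price: 8, category: food, brand: Corv, rating: 4] → brand is Corv → Rejected.

Accepted, Rejected, Rejected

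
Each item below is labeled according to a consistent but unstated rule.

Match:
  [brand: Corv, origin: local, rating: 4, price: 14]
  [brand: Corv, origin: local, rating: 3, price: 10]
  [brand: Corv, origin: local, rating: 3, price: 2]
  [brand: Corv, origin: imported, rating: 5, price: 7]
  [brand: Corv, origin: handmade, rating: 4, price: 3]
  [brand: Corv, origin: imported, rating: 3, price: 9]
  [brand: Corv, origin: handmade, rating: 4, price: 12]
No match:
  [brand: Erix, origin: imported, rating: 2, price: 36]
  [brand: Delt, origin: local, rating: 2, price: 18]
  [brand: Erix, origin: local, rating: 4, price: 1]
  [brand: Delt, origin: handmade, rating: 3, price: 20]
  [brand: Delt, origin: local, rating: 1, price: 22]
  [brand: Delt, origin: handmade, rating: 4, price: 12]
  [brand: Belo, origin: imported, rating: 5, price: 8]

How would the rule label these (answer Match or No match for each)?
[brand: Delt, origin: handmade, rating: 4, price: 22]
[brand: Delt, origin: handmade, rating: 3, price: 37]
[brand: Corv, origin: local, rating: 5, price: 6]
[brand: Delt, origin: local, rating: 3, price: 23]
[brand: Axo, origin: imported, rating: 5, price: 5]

Looking at the examples, the only property every 'Match' case has and every 'No match' case lacks is: brand is Corv.
No match: [brand: Delt, origin: handmade, rating: 4, price: 22], since brand is Delt. No match: [brand: Delt, origin: handmade, rating: 3, price: 37], since brand is Delt. Match: [brand: Corv, origin: local, rating: 5, price: 6], since brand is Corv. No match: [brand: Delt, origin: local, rating: 3, price: 23], since brand is Delt. No match: [brand: Axo, origin: imported, rating: 5, price: 5], since brand is Axo.

No match, No match, Match, No match, No match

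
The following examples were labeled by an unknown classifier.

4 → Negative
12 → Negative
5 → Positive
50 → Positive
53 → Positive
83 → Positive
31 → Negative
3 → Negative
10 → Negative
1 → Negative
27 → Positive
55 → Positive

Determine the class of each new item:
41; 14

Rule: digit sum ≥ 5. This holds for each 'Positive' example and fails for each 'Negative' one.
41: Positive (digit sum 4+1 = 5).
14: Positive (digit sum 1+4 = 5).

Positive, Positive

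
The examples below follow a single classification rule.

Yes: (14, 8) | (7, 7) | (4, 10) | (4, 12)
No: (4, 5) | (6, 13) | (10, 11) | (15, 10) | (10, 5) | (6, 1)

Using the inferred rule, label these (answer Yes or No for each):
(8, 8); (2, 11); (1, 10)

Yes, No, No

The rule appears to be: sum is even.
(8, 8): Yes (8+8 = 16). (2, 11): No (2+11 = 13). (1, 10): No (1+10 = 11).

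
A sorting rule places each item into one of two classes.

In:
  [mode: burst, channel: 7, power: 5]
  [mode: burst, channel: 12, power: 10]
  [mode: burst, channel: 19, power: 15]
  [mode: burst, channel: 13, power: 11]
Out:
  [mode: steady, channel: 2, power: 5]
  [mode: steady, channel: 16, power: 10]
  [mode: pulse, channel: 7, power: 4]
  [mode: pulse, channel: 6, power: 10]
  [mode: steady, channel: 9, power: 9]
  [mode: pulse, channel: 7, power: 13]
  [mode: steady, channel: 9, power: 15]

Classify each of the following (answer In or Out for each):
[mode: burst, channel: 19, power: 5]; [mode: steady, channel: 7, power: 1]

In, Out

'In' ⟺ mode is burst.
[mode: burst, channel: 19, power: 5]: mode is burst, has this property → In. [mode: steady, channel: 7, power: 1]: mode is steady, does not satisfy this → Out.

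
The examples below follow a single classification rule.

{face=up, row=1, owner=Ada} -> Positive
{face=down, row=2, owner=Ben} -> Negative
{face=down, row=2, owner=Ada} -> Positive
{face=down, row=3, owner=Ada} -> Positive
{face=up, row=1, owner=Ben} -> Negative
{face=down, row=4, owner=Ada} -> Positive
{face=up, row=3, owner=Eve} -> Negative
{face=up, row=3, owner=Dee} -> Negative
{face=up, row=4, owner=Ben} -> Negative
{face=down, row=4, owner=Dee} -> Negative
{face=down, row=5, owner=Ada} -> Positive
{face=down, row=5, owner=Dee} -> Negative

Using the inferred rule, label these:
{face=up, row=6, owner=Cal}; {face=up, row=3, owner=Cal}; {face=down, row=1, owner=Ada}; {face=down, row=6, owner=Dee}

Negative, Negative, Positive, Negative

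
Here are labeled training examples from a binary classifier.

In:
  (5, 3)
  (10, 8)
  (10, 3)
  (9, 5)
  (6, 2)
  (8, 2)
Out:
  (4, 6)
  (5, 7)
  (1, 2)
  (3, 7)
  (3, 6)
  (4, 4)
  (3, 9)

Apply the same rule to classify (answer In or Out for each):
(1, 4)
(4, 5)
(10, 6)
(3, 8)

Out, Out, In, Out

The simplest hypothesis consistent with all the labels is: first > second.
(1, 4): Out (1 < 4).
(4, 5): Out (4 < 5).
(10, 6): In (10 > 6).
(3, 8): Out (3 < 8).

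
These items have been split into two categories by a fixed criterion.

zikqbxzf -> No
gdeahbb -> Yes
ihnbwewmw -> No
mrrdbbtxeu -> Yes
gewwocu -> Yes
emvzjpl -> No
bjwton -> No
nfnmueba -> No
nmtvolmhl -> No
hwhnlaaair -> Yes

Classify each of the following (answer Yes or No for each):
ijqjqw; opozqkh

The simplest hypothesis consistent with all the labels is: has a double letter.
ijqjqw: No (no doubled letter). opozqkh: No (no doubled letter).

No, No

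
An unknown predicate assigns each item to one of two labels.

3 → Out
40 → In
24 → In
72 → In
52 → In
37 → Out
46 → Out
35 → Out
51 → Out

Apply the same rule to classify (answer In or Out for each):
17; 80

Out, In

Looking at the examples, the only property every 'In' case has and every 'Out' case lacks is: multiple of 4.
Out: 17, since 17 = 4·4 + 1. In: 80, since 80 = 4·20.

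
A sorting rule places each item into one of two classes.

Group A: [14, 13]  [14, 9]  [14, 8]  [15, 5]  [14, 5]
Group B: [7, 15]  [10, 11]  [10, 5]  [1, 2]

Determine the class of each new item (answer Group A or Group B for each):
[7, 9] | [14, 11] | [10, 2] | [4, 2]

Group B, Group A, Group B, Group B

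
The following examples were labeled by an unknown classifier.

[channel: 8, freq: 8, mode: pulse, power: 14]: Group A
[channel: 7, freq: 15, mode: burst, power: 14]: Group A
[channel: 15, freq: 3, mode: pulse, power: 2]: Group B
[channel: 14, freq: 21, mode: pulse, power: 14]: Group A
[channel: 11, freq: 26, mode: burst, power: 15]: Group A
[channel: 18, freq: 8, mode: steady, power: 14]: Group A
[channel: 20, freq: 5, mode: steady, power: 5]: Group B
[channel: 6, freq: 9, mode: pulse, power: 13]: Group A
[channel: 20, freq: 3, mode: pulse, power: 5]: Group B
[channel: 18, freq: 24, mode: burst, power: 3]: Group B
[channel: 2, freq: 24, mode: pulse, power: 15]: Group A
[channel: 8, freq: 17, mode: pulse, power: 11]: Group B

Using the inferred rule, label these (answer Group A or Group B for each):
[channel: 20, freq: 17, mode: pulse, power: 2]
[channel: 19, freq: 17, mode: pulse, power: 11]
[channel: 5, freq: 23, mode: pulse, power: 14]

Group B, Group B, Group A

The pattern is that an item is 'Group A' exactly when: power ≥ 13.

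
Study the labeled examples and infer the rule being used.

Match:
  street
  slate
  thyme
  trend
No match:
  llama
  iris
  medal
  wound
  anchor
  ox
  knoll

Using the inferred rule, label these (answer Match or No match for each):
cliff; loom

'Match' ⟺ contains 't'.
cliff: no 't', does not pass → No match.
loom: no 't', does not pass → No match.

No match, No match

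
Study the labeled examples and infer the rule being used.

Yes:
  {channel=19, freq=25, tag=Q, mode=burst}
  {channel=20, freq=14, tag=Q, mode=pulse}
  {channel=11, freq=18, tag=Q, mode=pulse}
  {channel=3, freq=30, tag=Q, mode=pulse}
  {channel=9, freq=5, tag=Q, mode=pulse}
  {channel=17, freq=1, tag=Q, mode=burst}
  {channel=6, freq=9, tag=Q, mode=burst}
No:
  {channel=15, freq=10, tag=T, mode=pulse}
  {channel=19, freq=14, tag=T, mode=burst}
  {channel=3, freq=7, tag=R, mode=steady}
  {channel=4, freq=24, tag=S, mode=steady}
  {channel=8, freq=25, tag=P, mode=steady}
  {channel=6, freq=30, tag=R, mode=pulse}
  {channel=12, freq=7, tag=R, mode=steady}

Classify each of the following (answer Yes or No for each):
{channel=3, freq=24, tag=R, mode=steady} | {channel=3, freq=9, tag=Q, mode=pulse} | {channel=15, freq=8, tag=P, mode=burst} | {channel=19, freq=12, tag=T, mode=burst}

No, Yes, No, No

The classifier is using: tag is Q.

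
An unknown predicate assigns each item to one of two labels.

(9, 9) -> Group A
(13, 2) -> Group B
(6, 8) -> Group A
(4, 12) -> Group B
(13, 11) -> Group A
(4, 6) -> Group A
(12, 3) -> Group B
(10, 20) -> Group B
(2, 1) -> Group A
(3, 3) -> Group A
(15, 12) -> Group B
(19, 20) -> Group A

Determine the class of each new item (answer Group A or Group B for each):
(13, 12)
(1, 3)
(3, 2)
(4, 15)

All 'Group A' examples share one property — |first − second| ≤ 2 — and every 'Group B' example lacks it.
(13, 12): |13−12| = 1, has this property → Group A. (1, 3): |1−3| = 2, has this property → Group A. (3, 2): |3−2| = 1, has this property → Group A. (4, 15): |4−15| = 11, fails the rule → Group B.

Group A, Group A, Group A, Group B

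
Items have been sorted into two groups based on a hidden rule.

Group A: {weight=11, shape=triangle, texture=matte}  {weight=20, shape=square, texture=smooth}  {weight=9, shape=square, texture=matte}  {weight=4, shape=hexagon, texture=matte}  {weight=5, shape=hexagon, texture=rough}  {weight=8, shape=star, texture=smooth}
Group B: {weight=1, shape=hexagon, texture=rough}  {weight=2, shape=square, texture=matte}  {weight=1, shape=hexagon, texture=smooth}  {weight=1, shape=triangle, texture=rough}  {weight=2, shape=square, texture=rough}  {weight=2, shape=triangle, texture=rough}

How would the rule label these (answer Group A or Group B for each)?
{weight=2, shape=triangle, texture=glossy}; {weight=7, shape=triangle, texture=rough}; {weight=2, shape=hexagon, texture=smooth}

Group B, Group A, Group B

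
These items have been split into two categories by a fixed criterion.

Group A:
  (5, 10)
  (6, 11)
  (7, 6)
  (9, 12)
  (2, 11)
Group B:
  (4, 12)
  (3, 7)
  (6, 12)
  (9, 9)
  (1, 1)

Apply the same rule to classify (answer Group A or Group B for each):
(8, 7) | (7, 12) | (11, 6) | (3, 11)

Group A, Group A, Group A, Group B

Comparing the two groups points to one rule — sum is odd.
(8, 7): 8+7 = 15 — checks out, so Group A. (7, 12): 7+12 = 19 — checks out, so Group A. (11, 6): 11+6 = 17 — checks out, so Group A. (3, 11): 3+11 = 14 — does not satisfy this, so Group B.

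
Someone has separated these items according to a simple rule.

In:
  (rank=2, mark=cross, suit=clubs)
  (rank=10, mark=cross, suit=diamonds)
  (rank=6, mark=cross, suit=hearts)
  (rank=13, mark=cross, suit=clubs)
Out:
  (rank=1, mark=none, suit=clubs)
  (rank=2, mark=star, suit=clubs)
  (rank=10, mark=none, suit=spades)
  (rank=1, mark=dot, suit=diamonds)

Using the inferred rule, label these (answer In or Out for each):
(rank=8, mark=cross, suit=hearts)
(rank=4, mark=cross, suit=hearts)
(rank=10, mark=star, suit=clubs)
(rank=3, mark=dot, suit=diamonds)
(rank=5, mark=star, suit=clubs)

The pattern is that an item is 'In' exactly when: mark is cross.
(rank=8, mark=cross, suit=hearts): mark is cross, matches → In. (rank=4, mark=cross, suit=hearts): mark is cross, matches → In. (rank=10, mark=star, suit=clubs): mark is star, does not fit → Out. (rank=3, mark=dot, suit=diamonds): mark is dot, does not fit → Out. (rank=5, mark=star, suit=clubs): mark is star, does not fit → Out.

In, In, Out, Out, Out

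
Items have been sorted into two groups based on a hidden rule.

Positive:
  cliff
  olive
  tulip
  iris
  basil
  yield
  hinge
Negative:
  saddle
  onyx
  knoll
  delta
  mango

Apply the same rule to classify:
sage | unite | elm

Negative, Positive, Negative

Checking candidate rules against both groups, what survives is: contains 'i'.
sage → no 'i' → Negative.
unite → has 'i' → Positive.
elm → no 'i' → Negative.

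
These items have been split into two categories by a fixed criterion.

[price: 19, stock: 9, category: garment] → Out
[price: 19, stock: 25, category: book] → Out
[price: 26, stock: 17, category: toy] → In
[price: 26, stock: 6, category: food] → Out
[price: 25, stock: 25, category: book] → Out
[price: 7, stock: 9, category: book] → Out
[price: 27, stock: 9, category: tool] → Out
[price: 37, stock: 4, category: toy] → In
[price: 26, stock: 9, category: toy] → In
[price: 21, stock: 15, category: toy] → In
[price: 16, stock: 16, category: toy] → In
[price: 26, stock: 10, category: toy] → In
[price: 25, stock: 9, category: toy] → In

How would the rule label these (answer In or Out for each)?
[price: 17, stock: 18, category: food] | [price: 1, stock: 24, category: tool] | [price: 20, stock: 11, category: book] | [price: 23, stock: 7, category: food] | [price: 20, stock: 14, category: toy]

All 'In' examples share one property — category is toy — and every 'Out' example lacks it.
[price: 17, stock: 18, category: food] → category is food → Out.
[price: 1, stock: 24, category: tool] → category is tool → Out.
[price: 20, stock: 11, category: book] → category is book → Out.
[price: 23, stock: 7, category: food] → category is food → Out.
[price: 20, stock: 14, category: toy] → category is toy → In.

Out, Out, Out, Out, In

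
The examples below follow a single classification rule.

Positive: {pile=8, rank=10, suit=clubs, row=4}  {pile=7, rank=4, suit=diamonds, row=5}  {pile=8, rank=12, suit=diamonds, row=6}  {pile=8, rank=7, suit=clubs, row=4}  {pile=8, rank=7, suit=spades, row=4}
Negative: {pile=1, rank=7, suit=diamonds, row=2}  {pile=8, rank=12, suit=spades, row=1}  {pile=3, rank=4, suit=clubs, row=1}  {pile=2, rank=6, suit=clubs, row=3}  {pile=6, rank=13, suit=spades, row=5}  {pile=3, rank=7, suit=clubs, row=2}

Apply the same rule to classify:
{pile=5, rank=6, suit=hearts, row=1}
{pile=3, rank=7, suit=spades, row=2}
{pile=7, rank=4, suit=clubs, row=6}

One predicate separates the groups cleanly: pile ≥ 7 AND row ≥ 2.
{pile=5, rank=6, suit=hearts, row=1}: pile = 5, row = 1 — fails the rule, so Negative. {pile=3, rank=7, suit=spades, row=2}: pile = 3, row = 2 — fails the rule, so Negative. {pile=7, rank=4, suit=clubs, row=6}: pile = 7, row = 6 — passes, so Positive.

Negative, Negative, Positive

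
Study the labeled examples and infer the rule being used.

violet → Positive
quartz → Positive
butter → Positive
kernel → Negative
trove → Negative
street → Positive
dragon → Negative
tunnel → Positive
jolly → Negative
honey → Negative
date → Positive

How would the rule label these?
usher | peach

The simplest hypothesis consistent with all the labels is: even length AND contains 't'.
usher — length 5, no 't', hence Negative. peach — length 5, no 't', hence Negative.

Negative, Negative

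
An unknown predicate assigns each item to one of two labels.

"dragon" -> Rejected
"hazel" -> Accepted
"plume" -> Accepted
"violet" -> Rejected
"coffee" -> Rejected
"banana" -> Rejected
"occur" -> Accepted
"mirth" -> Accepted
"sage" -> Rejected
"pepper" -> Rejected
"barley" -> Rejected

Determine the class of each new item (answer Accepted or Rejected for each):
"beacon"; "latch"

Rejected, Accepted

All 'Accepted' examples share one property — odd length — and every 'Rejected' example lacks it.
Rejected: "beacon", since length 6. Accepted: "latch", since length 5.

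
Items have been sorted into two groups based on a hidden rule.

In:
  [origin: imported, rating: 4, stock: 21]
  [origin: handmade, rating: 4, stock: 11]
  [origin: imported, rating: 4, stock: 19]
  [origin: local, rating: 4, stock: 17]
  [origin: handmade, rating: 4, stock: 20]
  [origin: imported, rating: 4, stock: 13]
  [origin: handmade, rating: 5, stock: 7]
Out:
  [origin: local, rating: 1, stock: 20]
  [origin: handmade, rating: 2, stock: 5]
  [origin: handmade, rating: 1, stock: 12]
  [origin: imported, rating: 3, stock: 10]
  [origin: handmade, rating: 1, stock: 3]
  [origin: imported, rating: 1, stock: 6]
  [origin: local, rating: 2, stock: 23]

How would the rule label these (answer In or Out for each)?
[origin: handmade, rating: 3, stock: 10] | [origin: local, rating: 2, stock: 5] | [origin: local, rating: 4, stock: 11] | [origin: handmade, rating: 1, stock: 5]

The simplest hypothesis consistent with all the labels is: rating ≥ 4.

Out, Out, In, Out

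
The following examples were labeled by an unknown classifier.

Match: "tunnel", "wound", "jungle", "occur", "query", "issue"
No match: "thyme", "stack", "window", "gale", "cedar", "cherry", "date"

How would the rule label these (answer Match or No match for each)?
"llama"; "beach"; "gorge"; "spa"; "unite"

No match, No match, No match, No match, Match

A rule that fits every label: contains 'u' — true of each 'Match' example, false of each 'No match' one.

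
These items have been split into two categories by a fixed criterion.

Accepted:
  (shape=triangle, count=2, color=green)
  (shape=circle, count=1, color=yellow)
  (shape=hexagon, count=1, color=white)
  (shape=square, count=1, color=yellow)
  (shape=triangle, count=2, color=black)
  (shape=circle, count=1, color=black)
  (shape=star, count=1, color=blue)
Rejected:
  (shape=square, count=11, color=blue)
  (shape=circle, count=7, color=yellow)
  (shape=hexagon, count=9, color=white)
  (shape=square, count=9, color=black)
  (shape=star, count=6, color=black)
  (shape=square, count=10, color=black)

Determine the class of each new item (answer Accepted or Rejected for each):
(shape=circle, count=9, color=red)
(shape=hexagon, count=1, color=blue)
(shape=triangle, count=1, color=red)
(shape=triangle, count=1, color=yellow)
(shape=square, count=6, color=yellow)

Rejected, Accepted, Accepted, Accepted, Rejected

Every 'Accepted' example satisfies: count ≤ 2. None of the 'Rejected' examples do.
(shape=circle, count=9, color=red): Rejected (count = 9). (shape=hexagon, count=1, color=blue): Accepted (count = 1). (shape=triangle, count=1, color=red): Accepted (count = 1). (shape=triangle, count=1, color=yellow): Accepted (count = 1). (shape=square, count=6, color=yellow): Rejected (count = 6).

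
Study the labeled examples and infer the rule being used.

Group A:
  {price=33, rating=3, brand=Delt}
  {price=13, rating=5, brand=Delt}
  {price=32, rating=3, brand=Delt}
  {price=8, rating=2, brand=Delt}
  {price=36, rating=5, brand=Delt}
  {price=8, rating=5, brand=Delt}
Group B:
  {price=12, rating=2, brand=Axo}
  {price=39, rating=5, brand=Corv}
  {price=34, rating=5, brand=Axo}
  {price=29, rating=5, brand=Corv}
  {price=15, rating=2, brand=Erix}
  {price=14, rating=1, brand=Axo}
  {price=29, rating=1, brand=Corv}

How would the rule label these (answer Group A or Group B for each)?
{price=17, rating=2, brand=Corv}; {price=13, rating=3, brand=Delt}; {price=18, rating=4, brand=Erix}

The classifier is using: brand is Delt.

Group B, Group A, Group B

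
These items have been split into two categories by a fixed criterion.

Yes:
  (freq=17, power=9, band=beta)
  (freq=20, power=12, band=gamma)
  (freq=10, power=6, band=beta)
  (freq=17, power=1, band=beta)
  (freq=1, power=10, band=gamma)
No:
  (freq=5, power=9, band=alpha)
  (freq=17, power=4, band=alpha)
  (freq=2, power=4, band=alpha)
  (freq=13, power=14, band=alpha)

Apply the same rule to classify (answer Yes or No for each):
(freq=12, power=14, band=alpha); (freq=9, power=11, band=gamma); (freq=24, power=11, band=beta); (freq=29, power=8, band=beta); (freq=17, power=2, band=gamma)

No, Yes, Yes, Yes, Yes

The rule appears to be: band is not alpha.
(freq=12, power=14, band=alpha): band is alpha, does not fit → No. (freq=9, power=11, band=gamma): band is gamma, meets the rule → Yes. (freq=24, power=11, band=beta): band is beta, meets the rule → Yes. (freq=29, power=8, band=beta): band is beta, meets the rule → Yes. (freq=17, power=2, band=gamma): band is gamma, meets the rule → Yes.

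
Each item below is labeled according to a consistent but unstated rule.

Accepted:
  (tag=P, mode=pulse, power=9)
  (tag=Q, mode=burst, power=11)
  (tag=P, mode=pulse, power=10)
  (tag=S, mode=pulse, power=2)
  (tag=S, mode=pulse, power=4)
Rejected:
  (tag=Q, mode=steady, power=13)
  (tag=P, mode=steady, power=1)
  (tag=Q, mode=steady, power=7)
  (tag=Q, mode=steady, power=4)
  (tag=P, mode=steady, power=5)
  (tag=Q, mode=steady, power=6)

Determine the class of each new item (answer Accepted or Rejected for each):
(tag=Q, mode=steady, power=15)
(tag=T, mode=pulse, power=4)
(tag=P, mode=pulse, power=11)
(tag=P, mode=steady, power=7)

The common property of the 'Accepted' items is: mode is not steady. No 'Rejected' item has it.

Rejected, Accepted, Accepted, Rejected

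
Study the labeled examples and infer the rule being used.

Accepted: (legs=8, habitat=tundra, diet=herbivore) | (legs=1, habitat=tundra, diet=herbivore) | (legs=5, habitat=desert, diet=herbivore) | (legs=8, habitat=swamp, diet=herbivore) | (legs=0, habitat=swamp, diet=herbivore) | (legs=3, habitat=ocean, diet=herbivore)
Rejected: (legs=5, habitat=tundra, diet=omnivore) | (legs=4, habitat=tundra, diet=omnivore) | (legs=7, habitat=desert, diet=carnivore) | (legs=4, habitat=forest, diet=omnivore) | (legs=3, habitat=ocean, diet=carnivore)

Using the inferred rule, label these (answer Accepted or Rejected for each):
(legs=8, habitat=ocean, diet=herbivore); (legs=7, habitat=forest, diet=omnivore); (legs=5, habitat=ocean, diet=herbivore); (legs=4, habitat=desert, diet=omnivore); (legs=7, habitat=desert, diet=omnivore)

Accepted, Rejected, Accepted, Rejected, Rejected

All 'Accepted' examples share one property — diet is herbivore — and every 'Rejected' example lacks it.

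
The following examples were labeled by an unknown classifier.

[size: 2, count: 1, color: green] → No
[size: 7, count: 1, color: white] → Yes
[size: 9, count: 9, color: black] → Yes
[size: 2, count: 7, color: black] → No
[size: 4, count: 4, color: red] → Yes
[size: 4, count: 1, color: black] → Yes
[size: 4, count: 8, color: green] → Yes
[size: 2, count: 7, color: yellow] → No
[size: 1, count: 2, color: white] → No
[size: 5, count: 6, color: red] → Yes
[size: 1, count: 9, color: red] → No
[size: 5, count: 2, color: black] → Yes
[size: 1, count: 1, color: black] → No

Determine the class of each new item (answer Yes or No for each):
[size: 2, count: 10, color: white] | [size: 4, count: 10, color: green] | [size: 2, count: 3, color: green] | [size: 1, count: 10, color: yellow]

No, Yes, No, No

The simplest hypothesis consistent with all the labels is: size ≥ 4.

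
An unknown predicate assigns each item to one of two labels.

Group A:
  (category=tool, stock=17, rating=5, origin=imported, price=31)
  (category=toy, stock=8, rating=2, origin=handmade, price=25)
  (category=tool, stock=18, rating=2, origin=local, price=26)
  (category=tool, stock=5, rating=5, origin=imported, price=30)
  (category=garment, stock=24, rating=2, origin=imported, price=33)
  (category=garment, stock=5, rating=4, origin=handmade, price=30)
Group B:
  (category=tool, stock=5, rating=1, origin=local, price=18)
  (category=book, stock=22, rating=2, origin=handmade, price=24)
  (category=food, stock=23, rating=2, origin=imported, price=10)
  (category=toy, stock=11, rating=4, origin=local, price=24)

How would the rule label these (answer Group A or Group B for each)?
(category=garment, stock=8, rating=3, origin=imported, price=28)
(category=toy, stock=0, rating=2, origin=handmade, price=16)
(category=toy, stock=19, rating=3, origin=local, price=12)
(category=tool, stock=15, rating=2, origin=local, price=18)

Group A, Group B, Group B, Group B

The common property of the 'Group A' items is: price ≥ 25. No 'Group B' item has it.
(category=garment, stock=8, rating=3, origin=imported, price=28) → price = 28 → Group A.
(category=toy, stock=0, rating=2, origin=handmade, price=16) → price = 16 → Group B.
(category=toy, stock=19, rating=3, origin=local, price=12) → price = 12 → Group B.
(category=tool, stock=15, rating=2, origin=local, price=18) → price = 18 → Group B.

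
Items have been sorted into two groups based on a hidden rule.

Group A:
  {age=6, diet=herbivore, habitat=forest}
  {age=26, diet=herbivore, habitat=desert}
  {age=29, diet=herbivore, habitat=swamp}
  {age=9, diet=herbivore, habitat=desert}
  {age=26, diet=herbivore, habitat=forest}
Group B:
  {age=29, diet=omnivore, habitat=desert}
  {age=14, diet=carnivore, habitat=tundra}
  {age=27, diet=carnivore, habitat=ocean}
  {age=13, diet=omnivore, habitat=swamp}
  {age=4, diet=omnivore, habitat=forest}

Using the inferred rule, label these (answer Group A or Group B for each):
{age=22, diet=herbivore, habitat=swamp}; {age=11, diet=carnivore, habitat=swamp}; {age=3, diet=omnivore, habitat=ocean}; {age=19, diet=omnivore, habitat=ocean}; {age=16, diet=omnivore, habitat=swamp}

Group A, Group B, Group B, Group B, Group B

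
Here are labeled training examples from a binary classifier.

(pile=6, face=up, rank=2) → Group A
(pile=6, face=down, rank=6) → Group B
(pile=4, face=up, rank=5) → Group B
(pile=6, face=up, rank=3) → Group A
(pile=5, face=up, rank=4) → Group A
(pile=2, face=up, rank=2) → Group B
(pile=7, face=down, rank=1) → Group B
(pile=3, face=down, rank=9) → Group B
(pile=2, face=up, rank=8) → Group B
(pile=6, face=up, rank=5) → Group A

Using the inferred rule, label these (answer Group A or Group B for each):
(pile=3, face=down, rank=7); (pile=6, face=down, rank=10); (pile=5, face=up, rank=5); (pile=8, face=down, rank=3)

Group B, Group B, Group A, Group B

The common property of the 'Group A' items is: face is up AND pile ≥ 5. No 'Group B' item has it.
(pile=3, face=down, rank=7): face is down, pile = 3, doesn't match → Group B.
(pile=6, face=down, rank=10): face is down, pile = 6, doesn't match → Group B.
(pile=5, face=up, rank=5): face is up, pile = 5, checks out → Group A.
(pile=8, face=down, rank=3): face is down, pile = 8, doesn't match → Group B.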